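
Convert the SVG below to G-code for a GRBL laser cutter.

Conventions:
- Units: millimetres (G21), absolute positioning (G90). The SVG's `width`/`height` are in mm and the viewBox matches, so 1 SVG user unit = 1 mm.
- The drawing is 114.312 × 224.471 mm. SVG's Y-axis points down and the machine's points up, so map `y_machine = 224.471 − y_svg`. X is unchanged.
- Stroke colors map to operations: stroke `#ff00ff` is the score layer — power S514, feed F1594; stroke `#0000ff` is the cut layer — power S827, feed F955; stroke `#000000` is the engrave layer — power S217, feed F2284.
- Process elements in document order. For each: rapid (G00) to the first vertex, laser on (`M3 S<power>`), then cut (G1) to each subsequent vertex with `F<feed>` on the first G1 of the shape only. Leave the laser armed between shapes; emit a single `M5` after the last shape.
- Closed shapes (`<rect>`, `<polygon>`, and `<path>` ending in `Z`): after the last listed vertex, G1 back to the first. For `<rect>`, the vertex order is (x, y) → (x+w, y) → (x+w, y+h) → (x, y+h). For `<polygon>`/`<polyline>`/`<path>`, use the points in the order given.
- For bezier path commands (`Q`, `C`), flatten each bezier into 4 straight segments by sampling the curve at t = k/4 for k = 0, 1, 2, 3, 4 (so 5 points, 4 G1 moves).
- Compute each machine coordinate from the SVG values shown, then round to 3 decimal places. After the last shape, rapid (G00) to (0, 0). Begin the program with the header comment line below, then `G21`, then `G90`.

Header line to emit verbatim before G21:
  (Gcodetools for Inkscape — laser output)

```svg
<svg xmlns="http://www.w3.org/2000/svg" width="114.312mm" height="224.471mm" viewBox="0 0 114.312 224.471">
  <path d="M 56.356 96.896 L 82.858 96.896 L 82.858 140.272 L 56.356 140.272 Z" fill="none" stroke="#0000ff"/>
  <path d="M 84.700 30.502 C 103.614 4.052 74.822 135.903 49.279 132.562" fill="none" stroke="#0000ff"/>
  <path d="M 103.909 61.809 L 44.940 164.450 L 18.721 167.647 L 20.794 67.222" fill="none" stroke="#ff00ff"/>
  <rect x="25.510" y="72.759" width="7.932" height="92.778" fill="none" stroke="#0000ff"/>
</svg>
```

(Gcodetools for Inkscape — laser output)
G21
G90
G00 X56.356 Y127.575
M3 S827
G1 X82.858 Y127.575 F955
G1 X82.858 Y84.199
G1 X56.356 Y84.199
G1 X56.356 Y127.575
G00 X84.700 Y193.969
M3 S827
G1 X90.737 Y188.711 F955
G1 X83.661 Y151.605
G1 X68.249 Y110.166
G1 X49.279 Y91.909
G00 X103.909 Y162.662
M3 S514
G1 X44.940 Y60.021 F1594
G1 X18.721 Y56.824
G1 X20.794 Y157.249
G00 X25.510 Y151.712
M3 S827
G1 X33.442 Y151.712 F955
G1 X33.442 Y58.934
G1 X25.510 Y58.934
G1 X25.510 Y151.712
M5
G00 X0.000 Y0.000

1 u = 1 mm; y_m = 224.471 − y.

[1] `<path>` rectangle, #0000ff→cut S827 F955: (56.356,127.575) → (82.858,127.575) → (82.858,84.199) → (56.356,84.199) → (56.356,127.575) (closed)

[2] `<path>` cubic bezier, #0000ff→cut S827 F955: (84.700,193.969) → (90.737,188.711) → (83.661,151.605) → (68.249,110.166) → (49.279,91.909)

[3] `<path>` open polyline, #ff00ff→score S514 F1594: (103.909,162.662) → (44.940,60.021) → (18.721,56.824) → (20.794,157.249)

[4] `<rect>` rectangle, #0000ff→cut S827 F955: (25.510,151.712) → (33.442,151.712) → (33.442,58.934) → (25.510,58.934) → (25.510,151.712) (closed)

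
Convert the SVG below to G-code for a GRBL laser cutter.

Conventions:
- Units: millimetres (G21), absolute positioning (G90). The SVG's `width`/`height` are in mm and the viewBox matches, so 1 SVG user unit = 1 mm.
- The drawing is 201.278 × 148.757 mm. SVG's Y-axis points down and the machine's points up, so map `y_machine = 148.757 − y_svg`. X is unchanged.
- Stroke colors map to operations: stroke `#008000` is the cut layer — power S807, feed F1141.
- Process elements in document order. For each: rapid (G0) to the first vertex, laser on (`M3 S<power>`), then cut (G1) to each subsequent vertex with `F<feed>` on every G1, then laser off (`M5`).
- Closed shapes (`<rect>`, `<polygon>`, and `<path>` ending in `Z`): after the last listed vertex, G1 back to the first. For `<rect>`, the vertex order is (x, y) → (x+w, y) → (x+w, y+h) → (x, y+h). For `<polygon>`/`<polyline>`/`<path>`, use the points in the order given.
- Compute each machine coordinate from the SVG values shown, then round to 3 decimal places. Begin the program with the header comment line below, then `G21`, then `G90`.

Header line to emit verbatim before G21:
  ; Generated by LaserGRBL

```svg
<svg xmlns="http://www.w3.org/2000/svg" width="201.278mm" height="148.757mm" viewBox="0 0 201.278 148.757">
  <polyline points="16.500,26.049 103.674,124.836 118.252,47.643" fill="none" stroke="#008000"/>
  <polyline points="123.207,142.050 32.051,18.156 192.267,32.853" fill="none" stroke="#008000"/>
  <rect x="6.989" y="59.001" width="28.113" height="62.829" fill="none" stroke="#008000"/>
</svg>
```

; Generated by LaserGRBL
G21
G90
G0 X16.500 Y122.708
M3 S807
G1 X103.674 Y23.921 F1141
G1 X118.252 Y101.114 F1141
M5
G0 X123.207 Y6.707
M3 S807
G1 X32.051 Y130.601 F1141
G1 X192.267 Y115.904 F1141
M5
G0 X6.989 Y89.756
M3 S807
G1 X35.102 Y89.756 F1141
G1 X35.102 Y26.927 F1141
G1 X6.989 Y26.927 F1141
G1 X6.989 Y89.756 F1141
M5

Since the viewBox matches the mm dimensions, user units are millimetres directly. The only transform is the Y-flip y_m = 148.757 − y_svg.

Shape 1 is a open polyline drawn with `<polyline>`. Its stroke #008000 means cut at S807, F1141. After flipping Y the toolpath is (16.500,122.708) → (103.674,23.921) → (118.252,101.114).

Shape 2 is a open polyline drawn with `<polyline>`. Its stroke #008000 means cut at S807, F1141. After flipping Y the toolpath is (123.207,6.707) → (32.051,130.601) → (192.267,115.904).

Shape 3 is a rectangle drawn with `<rect>`. Its stroke #008000 means cut at S807, F1141. After flipping Y the toolpath is (6.989,89.756) → (35.102,89.756) → (35.102,26.927) → (6.989,26.927) → (6.989,89.756), returning to the start.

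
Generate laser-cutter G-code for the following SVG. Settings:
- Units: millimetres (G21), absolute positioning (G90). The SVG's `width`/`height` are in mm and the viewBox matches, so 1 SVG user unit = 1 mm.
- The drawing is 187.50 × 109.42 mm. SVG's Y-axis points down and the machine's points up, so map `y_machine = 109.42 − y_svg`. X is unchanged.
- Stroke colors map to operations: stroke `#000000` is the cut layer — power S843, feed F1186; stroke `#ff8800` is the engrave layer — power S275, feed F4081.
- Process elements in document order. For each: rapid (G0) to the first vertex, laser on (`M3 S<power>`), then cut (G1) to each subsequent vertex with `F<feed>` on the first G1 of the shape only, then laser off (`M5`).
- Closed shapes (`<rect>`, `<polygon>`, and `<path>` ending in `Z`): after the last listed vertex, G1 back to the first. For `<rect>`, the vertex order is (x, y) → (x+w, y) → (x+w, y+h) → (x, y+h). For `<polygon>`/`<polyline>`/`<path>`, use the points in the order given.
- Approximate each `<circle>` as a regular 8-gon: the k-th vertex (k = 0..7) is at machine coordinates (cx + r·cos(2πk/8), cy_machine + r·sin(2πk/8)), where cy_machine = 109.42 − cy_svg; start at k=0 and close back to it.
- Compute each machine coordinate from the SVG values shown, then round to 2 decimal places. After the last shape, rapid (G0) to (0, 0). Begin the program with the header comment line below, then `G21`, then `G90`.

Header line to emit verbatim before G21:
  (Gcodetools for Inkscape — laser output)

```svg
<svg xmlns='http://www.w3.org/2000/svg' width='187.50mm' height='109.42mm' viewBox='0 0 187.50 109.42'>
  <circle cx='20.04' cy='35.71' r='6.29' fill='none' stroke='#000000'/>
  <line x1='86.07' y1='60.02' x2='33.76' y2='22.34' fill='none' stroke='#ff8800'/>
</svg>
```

(Gcodetools for Inkscape — laser output)
G21
G90
G0 X26.33 Y73.71
M3 S843
G1 X24.49 Y78.16 F1186
G1 X20.04 Y80.00
G1 X15.59 Y78.16
G1 X13.75 Y73.71
G1 X15.59 Y69.26
G1 X20.04 Y67.42
G1 X24.49 Y69.26
G1 X26.33 Y73.71
M5
G0 X86.07 Y49.40
M3 S275
G1 X33.76 Y87.08 F4081
M5
G0 X0.00 Y0.00

viewBox `0 0 187.50 109.42` with mm width/height → 1 unit = 1 mm. Flip: y_m = 109.42 − y_svg.

**Shape 1** — `<circle>` circle, stroke `#000000` → cut (S843, F1186). Machine vertices: (26.33,73.71) → (24.49,78.16) → (20.04,80.00) → (15.59,78.16) → (13.75,73.71) → (15.59,69.26) → (20.04,67.42) → (24.49,69.26) → (26.33,73.71). Closed: final G1 returns to the first vertex.

**Shape 2** — `<line>` line segment, stroke `#ff8800` → engrave (S275, F4081). Machine vertices: (86.07,49.40) → (33.76,87.08). Open path.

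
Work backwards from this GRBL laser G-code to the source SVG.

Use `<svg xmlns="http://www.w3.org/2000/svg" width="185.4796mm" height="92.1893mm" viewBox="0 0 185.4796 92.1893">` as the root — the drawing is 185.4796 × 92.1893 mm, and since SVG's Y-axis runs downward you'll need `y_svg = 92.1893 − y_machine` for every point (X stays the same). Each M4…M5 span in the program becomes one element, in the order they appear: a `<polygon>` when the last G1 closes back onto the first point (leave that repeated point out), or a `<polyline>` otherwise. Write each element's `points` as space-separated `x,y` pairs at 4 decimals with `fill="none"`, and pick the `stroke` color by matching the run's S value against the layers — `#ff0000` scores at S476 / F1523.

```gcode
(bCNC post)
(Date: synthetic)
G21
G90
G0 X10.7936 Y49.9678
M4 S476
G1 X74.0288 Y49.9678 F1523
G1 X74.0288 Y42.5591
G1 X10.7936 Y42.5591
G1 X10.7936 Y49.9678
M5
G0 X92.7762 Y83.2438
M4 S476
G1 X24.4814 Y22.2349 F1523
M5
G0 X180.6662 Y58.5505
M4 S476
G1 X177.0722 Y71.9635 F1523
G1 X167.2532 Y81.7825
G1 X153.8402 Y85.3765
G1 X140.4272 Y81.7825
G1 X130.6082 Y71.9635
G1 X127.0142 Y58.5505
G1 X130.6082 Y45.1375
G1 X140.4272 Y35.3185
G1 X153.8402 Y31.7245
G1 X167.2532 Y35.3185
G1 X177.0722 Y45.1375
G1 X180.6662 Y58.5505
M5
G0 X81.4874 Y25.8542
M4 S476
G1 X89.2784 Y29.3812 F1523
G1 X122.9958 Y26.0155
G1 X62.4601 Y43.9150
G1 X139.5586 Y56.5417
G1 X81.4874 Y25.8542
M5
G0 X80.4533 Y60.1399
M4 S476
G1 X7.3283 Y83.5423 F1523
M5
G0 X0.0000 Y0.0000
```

Each laser-on run becomes one SVG element. Flip Y back into SVG space with y_svg = 92.1893 − y_machine. Every run uses S476, so all elements get stroke `#ff0000` (score).

Run 1: The run returns to its start, so emit a `<polygon>` with points (Y-flipped): 10.7936,42.2215 74.0288,42.2215 74.0288,49.6302 10.7936,49.6302.

Run 2: The run is open, so emit a `<polyline>` with points (Y-flipped): 92.7762,8.9455 24.4814,69.9544.

Run 3: The run returns to its start, so emit a `<polygon>` with points (Y-flipped): 180.6662,33.6388 177.0722,20.2258 167.2532,10.4068 153.8402,6.8128 140.4272,10.4068 130.6082,20.2258 127.0142,33.6388 130.6082,47.0518 140.4272,56.8708 153.8402,60.4648 167.2532,56.8708 177.0722,47.0518.

Run 4: The run returns to its start, so emit a `<polygon>` with points (Y-flipped): 81.4874,66.3351 89.2784,62.8081 122.9958,66.1738 62.4601,48.2743 139.5586,35.6476.

Run 5: The run is open, so emit a `<polyline>` with points (Y-flipped): 80.4533,32.0494 7.3283,8.6470.

<svg xmlns="http://www.w3.org/2000/svg" width="185.4796mm" height="92.1893mm" viewBox="0 0 185.4796 92.1893">
  <polygon points="10.7936,42.2215 74.0288,42.2215 74.0288,49.6302 10.7936,49.6302" fill="none" stroke="#ff0000"/>
  <polyline points="92.7762,8.9455 24.4814,69.9544" fill="none" stroke="#ff0000"/>
  <polygon points="180.6662,33.6388 177.0722,20.2258 167.2532,10.4068 153.8402,6.8128 140.4272,10.4068 130.6082,20.2258 127.0142,33.6388 130.6082,47.0518 140.4272,56.8708 153.8402,60.4648 167.2532,56.8708 177.0722,47.0518" fill="none" stroke="#ff0000"/>
  <polygon points="81.4874,66.3351 89.2784,62.8081 122.9958,66.1738 62.4601,48.2743 139.5586,35.6476" fill="none" stroke="#ff0000"/>
  <polyline points="80.4533,32.0494 7.3283,8.6470" fill="none" stroke="#ff0000"/>
</svg>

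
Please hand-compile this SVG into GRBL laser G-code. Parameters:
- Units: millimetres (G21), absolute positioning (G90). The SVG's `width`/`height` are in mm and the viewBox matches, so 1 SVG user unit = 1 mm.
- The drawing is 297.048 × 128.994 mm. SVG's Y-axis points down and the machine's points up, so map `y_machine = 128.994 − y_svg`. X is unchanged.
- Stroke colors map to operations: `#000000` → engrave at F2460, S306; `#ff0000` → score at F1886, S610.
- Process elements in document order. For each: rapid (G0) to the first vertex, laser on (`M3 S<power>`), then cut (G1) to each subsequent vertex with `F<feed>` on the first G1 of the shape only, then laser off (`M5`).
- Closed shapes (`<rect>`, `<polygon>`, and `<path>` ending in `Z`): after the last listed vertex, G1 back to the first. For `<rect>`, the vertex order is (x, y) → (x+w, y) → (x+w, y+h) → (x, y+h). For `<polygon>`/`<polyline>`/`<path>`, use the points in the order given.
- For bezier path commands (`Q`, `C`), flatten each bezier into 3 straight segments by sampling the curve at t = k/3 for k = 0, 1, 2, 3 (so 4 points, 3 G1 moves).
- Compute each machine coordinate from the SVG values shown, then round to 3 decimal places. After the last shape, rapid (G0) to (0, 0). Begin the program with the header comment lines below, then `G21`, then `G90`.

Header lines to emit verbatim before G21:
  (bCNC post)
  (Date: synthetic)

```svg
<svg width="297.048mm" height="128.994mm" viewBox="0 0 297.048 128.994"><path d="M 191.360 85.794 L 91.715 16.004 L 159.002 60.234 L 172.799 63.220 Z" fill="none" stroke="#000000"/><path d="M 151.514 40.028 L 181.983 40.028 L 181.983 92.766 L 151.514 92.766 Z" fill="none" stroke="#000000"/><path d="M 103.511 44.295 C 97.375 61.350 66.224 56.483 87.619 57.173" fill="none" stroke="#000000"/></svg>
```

1 u = 1 mm; y_m = 128.994 − y.

[1] `<path>` closed polygon, #000000→engrave S306 F2460: (191.360,43.200) → (91.715,112.990) → (159.002,68.760) → (172.799,65.774) → (191.360,43.200) (closed)

[2] `<path>` rectangle, #000000→engrave S306 F2460: (151.514,88.966) → (181.983,88.966) → (181.983,36.228) → (151.514,36.228) → (151.514,88.966) (closed)

[3] `<path>` cubic bezier, #000000→engrave S306 F2460: (103.511,84.699) → (91.909,73.934) → (80.867,71.676) → (87.619,71.821)

(bCNC post)
(Date: synthetic)
G21
G90
G0 X191.360 Y43.200
M3 S306
G1 X91.715 Y112.990 F2460
G1 X159.002 Y68.760
G1 X172.799 Y65.774
G1 X191.360 Y43.200
M5
G0 X151.514 Y88.966
M3 S306
G1 X181.983 Y88.966 F2460
G1 X181.983 Y36.228
G1 X151.514 Y36.228
G1 X151.514 Y88.966
M5
G0 X103.511 Y84.699
M3 S306
G1 X91.909 Y73.934 F2460
G1 X80.867 Y71.676
G1 X87.619 Y71.821
M5
G0 X0.000 Y0.000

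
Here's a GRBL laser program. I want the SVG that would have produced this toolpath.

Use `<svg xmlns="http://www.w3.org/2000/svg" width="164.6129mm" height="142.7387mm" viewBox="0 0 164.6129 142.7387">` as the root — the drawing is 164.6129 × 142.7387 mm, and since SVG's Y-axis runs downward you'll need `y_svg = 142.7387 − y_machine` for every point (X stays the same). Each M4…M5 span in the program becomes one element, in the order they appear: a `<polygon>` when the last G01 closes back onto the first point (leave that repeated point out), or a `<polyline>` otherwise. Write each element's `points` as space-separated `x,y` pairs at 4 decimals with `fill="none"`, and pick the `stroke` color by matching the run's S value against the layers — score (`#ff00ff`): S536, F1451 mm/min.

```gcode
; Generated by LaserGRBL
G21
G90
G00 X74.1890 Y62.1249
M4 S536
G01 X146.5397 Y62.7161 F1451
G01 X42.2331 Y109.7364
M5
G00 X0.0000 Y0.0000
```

y_svg = 142.7387 − y_m. Every run uses S536, so all elements get stroke `#ff00ff` (score).

[1] open run; points: 74.1890,80.6138 146.5397,80.0226 42.2331,33.0023

<svg xmlns="http://www.w3.org/2000/svg" width="164.6129mm" height="142.7387mm" viewBox="0 0 164.6129 142.7387">
  <polyline points="74.1890,80.6138 146.5397,80.0226 42.2331,33.0023" fill="none" stroke="#ff00ff"/>
</svg>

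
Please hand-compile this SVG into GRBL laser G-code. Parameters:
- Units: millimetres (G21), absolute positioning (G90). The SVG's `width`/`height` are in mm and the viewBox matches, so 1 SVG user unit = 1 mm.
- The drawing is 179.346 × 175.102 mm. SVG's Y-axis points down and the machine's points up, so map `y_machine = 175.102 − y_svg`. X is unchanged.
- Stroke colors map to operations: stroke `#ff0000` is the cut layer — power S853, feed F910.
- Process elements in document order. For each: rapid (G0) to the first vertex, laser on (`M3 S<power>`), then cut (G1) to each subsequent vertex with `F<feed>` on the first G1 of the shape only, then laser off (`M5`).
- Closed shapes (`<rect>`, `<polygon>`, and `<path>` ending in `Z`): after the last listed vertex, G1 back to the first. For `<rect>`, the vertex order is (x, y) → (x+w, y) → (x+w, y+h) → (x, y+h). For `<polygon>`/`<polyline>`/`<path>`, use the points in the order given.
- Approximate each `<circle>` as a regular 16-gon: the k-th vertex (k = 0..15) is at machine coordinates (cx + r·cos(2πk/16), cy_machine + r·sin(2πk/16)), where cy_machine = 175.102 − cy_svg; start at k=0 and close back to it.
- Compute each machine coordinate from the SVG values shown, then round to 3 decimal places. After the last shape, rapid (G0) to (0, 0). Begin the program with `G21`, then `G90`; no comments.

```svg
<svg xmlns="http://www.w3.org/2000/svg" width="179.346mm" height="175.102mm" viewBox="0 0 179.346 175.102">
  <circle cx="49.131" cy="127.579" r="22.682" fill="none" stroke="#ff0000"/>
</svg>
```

G21
G90
G0 X71.813 Y47.523
M3 S853
G1 X70.086 Y56.203 F910
G1 X65.170 Y63.562
G1 X57.811 Y68.478
G1 X49.131 Y70.205
G1 X40.451 Y68.478
G1 X33.092 Y63.562
G1 X28.176 Y56.203
G1 X26.449 Y47.523
G1 X28.176 Y38.843
G1 X33.092 Y31.484
G1 X40.451 Y26.568
G1 X49.131 Y24.841
G1 X57.811 Y26.568
G1 X65.170 Y31.484
G1 X70.086 Y38.843
G1 X71.813 Y47.523
M5
G0 X0.000 Y0.000

Since the viewBox matches the mm dimensions, user units are millimetres directly. The only transform is the Y-flip y_m = 175.102 − y_svg.

Shape 1 is a circle drawn with `<circle>`. Its stroke #ff0000 means cut at S853, F910. After flipping Y the toolpath is (71.813,47.523) → (70.086,56.203) → (65.170,63.562) → (57.811,68.478) → (49.131,70.205) → (40.451,68.478) → (33.092,63.562) → (28.176,56.203) → (26.449,47.523) → (28.176,38.843) → (33.092,31.484) → (40.451,26.568) → (49.131,24.841) → (57.811,26.568) → (65.170,31.484) → (70.086,38.843) → (71.813,47.523), returning to the start.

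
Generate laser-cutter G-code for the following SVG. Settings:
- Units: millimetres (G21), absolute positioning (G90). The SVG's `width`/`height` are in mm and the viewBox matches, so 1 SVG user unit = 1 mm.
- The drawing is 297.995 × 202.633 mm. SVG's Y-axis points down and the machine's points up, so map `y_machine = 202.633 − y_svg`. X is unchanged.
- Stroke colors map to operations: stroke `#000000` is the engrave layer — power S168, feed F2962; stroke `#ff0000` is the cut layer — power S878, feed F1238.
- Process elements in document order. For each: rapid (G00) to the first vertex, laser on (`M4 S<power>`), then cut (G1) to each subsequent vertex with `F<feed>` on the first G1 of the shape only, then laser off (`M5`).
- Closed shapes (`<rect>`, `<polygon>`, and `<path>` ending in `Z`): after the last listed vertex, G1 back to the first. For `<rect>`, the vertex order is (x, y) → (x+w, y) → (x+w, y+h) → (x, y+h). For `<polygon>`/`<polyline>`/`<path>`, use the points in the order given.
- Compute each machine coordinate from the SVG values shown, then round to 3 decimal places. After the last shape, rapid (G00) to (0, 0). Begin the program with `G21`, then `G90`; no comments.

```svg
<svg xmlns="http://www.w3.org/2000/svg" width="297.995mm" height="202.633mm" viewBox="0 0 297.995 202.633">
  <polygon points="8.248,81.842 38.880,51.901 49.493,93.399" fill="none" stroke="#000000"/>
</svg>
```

1 u = 1 mm; y_m = 202.633 − y.

[1] `<polygon>` regular polygon, #000000→engrave S168 F2962: (8.248,120.791) → (38.880,150.732) → (49.493,109.234) → (8.248,120.791) (closed)

G21
G90
G00 X8.248 Y120.791
M4 S168
G1 X38.880 Y150.732 F2962
G1 X49.493 Y109.234
G1 X8.248 Y120.791
M5
G00 X0.000 Y0.000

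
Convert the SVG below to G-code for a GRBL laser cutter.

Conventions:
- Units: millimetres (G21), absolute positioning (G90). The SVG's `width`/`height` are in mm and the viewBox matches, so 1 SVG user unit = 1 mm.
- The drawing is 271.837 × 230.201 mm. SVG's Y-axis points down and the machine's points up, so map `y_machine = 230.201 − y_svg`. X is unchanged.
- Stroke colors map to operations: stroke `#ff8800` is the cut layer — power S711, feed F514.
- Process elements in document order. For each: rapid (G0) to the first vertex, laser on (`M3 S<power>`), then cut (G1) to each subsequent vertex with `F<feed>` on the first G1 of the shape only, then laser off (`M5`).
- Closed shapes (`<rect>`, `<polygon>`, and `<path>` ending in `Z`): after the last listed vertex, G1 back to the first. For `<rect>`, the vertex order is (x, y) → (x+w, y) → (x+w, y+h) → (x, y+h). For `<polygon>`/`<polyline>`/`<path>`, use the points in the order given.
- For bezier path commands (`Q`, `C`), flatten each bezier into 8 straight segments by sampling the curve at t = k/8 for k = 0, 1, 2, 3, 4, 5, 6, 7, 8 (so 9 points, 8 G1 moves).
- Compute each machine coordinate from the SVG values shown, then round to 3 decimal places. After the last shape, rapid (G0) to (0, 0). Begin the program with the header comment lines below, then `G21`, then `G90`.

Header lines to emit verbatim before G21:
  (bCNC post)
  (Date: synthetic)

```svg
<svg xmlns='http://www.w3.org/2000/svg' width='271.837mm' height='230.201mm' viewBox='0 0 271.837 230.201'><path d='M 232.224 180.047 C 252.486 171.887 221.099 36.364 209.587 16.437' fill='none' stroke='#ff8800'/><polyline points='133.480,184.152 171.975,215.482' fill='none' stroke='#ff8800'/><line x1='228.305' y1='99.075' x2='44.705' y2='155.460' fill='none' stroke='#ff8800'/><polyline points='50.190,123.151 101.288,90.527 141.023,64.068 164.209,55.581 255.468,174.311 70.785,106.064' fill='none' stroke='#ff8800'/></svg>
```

viewBox `0 0 271.837 230.201` with mm width/height → 1 unit = 1 mm. Flip: y_m = 230.201 − y_svg.

**Shape 1** — `<path>` cubic bezier, stroke `#ff8800` → cut (S711, F514). Control points (SVG): P0=(232.224,180.047), P1=(252.486,171.887), P2=(221.099,36.364), P3=(209.587,16.437); sampled at t=k/8. Machine vertices: (232.224,50.154) → (237.541,58.710) → (238.854,76.358) → (237.001,100.253) → (232.821,127.546) → (227.151,155.391) → (220.830,180.941) → (214.696,201.347) → (209.587,213.764). Open path.

**Shape 2** — `<polyline>` line segment, stroke `#ff8800` → cut (S711, F514). Machine vertices: (133.480,46.049) → (171.975,14.719). Open path.

**Shape 3** — `<line>` line segment, stroke `#ff8800` → cut (S711, F514). Machine vertices: (228.305,131.126) → (44.705,74.741). Open path.

**Shape 4** — `<polyline>` open polyline, stroke `#ff8800` → cut (S711, F514). Machine vertices: (50.190,107.050) → (101.288,139.674) → (141.023,166.133) → (164.209,174.620) → (255.468,55.890) → (70.785,124.137). Open path.

(bCNC post)
(Date: synthetic)
G21
G90
G0 X232.224 Y50.154
M3 S711
G1 X237.541 Y58.710 F514
G1 X238.854 Y76.358
G1 X237.001 Y100.253
G1 X232.821 Y127.546
G1 X227.151 Y155.391
G1 X220.830 Y180.941
G1 X214.696 Y201.347
G1 X209.587 Y213.764
M5
G0 X133.480 Y46.049
M3 S711
G1 X171.975 Y14.719 F514
M5
G0 X228.305 Y131.126
M3 S711
G1 X44.705 Y74.741 F514
M5
G0 X50.190 Y107.050
M3 S711
G1 X101.288 Y139.674 F514
G1 X141.023 Y166.133
G1 X164.209 Y174.620
G1 X255.468 Y55.890
G1 X70.785 Y124.137
M5
G0 X0.000 Y0.000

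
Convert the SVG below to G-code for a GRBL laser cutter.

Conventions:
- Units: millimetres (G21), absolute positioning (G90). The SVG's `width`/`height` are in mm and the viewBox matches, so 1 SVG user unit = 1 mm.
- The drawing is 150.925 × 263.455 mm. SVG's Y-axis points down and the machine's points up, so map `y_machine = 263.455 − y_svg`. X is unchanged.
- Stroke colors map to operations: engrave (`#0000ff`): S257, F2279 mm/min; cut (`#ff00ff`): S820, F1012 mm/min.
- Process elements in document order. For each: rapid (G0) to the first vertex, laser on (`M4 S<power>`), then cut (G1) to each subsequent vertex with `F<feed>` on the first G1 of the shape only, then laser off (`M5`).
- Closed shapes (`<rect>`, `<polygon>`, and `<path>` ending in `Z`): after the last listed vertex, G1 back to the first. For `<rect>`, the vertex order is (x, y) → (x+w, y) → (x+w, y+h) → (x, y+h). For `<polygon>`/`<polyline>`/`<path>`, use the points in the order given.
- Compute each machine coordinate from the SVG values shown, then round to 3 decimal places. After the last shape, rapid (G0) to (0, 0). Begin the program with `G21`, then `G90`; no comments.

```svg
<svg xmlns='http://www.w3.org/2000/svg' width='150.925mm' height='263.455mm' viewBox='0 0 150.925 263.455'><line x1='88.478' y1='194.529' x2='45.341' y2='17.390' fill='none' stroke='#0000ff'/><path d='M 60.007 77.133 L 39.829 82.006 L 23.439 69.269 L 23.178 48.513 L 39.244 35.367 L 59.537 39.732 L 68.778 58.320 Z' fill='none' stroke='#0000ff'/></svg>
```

viewBox `0 0 150.925 263.455` with mm width/height → 1 unit = 1 mm. Flip: y_m = 263.455 − y_svg.

**Shape 1** — `<line>` line segment, stroke `#0000ff` → engrave (S257, F2279). Machine vertices: (88.478,68.926) → (45.341,246.065). Open path.

**Shape 2** — `<path>` regular polygon, stroke `#0000ff` → engrave (S257, F2279). Machine vertices: (60.007,186.322) → (39.829,181.449) → (23.439,194.186) → (23.178,214.942) → (39.244,228.088) → (59.537,223.723) → (68.778,205.135) → (60.007,186.322). Closed: final G1 returns to the first vertex.

G21
G90
G0 X88.478 Y68.926
M4 S257
G1 X45.341 Y246.065 F2279
M5
G0 X60.007 Y186.322
M4 S257
G1 X39.829 Y181.449 F2279
G1 X23.439 Y194.186
G1 X23.178 Y214.942
G1 X39.244 Y228.088
G1 X59.537 Y223.723
G1 X68.778 Y205.135
G1 X60.007 Y186.322
M5
G0 X0.000 Y0.000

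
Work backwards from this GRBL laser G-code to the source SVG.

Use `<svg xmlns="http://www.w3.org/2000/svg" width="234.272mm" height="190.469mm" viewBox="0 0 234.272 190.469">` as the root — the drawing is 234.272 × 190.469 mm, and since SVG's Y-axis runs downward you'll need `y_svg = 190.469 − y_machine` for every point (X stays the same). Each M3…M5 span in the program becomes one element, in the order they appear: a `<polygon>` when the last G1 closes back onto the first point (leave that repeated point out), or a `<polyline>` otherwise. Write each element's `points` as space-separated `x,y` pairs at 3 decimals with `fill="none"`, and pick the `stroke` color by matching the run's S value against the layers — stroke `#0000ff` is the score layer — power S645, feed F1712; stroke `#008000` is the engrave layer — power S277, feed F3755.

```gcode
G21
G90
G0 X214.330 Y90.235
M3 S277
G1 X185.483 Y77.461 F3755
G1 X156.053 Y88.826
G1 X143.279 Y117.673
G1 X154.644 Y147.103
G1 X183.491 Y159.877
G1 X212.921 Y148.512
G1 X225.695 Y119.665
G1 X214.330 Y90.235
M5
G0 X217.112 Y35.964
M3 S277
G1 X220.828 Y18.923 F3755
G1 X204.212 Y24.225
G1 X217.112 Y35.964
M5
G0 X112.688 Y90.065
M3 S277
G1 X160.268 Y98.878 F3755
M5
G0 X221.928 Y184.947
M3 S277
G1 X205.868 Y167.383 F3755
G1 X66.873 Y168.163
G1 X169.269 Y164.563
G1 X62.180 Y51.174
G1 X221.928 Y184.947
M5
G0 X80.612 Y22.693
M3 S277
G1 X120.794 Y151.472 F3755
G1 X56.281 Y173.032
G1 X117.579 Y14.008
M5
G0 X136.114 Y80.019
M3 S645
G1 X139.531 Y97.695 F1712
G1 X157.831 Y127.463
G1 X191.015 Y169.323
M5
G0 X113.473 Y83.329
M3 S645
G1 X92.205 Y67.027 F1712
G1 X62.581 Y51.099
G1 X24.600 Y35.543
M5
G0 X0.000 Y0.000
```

Machine Y-up, SVG Y-down with viewBox height 190.469, so y_svg = 190.469 − y_machine; X carries over.

Run 1: S277 ⇒ engrave layer `#008000`. The run returns to its start, so emit a `<polygon>` with points (Y-flipped): 214.330,100.234 185.483,113.008 156.053,101.643 143.279,72.796 154.644,43.366 183.491,30.592 212.921,41.957 225.695,70.804.

Run 2: S277 ⇒ engrave layer `#008000`. The run returns to its start, so emit a `<polygon>` with points (Y-flipped): 217.112,154.505 220.828,171.546 204.212,166.244.

Run 3: the run's S277 means `#008000` (engrave). The run is open, so emit a `<polyline>` with points (Y-flipped): 112.688,100.404 160.268,91.591.

Run 4: S277 ⇒ engrave layer `#008000`. The run returns to its start, so emit a `<polygon>` with points (Y-flipped): 221.928,5.522 205.868,23.086 66.873,22.306 169.269,25.906 62.180,139.295.

Run 5: the run's S277 means `#008000` (engrave). The run is open, so emit a `<polyline>` with points (Y-flipped): 80.612,167.776 120.794,38.997 56.281,17.437 117.579,176.461.

Run 6: power S645 maps to stroke `#0000ff` (score). The run is open, so emit a `<polyline>` with points (Y-flipped): 136.114,110.450 139.531,92.774 157.831,63.006 191.015,21.146.

Run 7: S645 ⇒ score layer `#0000ff`. The run is open, so emit a `<polyline>` with points (Y-flipped): 113.473,107.140 92.205,123.442 62.581,139.370 24.600,154.926.

<svg xmlns="http://www.w3.org/2000/svg" width="234.272mm" height="190.469mm" viewBox="0 0 234.272 190.469">
  <polygon points="214.330,100.234 185.483,113.008 156.053,101.643 143.279,72.796 154.644,43.366 183.491,30.592 212.921,41.957 225.695,70.804" fill="none" stroke="#008000"/>
  <polygon points="217.112,154.505 220.828,171.546 204.212,166.244" fill="none" stroke="#008000"/>
  <polyline points="112.688,100.404 160.268,91.591" fill="none" stroke="#008000"/>
  <polygon points="221.928,5.522 205.868,23.086 66.873,22.306 169.269,25.906 62.180,139.295" fill="none" stroke="#008000"/>
  <polyline points="80.612,167.776 120.794,38.997 56.281,17.437 117.579,176.461" fill="none" stroke="#008000"/>
  <polyline points="136.114,110.450 139.531,92.774 157.831,63.006 191.015,21.146" fill="none" stroke="#0000ff"/>
  <polyline points="113.473,107.140 92.205,123.442 62.581,139.370 24.600,154.926" fill="none" stroke="#0000ff"/>
</svg>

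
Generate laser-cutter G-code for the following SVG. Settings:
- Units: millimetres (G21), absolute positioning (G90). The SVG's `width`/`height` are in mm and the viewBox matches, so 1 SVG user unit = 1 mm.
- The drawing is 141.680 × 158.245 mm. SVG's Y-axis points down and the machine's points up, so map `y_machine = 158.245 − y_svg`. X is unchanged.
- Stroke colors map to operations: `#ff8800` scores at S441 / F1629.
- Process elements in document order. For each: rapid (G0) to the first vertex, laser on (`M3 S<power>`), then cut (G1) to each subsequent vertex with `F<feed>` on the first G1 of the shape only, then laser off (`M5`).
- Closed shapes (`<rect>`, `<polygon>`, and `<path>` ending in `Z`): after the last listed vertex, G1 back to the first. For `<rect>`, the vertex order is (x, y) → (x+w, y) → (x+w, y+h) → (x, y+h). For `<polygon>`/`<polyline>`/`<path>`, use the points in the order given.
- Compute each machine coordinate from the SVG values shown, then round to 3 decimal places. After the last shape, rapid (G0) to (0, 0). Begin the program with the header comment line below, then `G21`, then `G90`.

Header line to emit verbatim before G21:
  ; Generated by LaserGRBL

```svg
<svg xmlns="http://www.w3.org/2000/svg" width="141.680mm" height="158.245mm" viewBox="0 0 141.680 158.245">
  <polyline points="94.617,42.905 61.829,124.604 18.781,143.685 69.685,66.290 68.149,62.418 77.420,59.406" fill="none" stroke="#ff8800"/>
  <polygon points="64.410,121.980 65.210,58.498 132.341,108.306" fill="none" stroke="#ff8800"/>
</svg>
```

; Generated by LaserGRBL
G21
G90
G0 X94.617 Y115.340
M3 S441
G1 X61.829 Y33.641 F1629
G1 X18.781 Y14.560
G1 X69.685 Y91.955
G1 X68.149 Y95.827
G1 X77.420 Y98.839
M5
G0 X64.410 Y36.265
M3 S441
G1 X65.210 Y99.747 F1629
G1 X132.341 Y49.939
G1 X64.410 Y36.265
M5
G0 X0.000 Y0.000

viewBox `0 0 141.680 158.245` with mm width/height → 1 unit = 1 mm. Flip: y_m = 158.245 − y_svg.

**Shape 1** — `<polyline>` open polyline, stroke `#ff8800` → score (S441, F1629). Machine vertices: (94.617,115.340) → (61.829,33.641) → (18.781,14.560) → (69.685,91.955) → (68.149,95.827) → (77.420,98.839). Open path.

**Shape 2** — `<polygon>` closed polygon, stroke `#ff8800` → score (S441, F1629). Machine vertices: (64.410,36.265) → (65.210,99.747) → (132.341,49.939) → (64.410,36.265). Closed: final G1 returns to the first vertex.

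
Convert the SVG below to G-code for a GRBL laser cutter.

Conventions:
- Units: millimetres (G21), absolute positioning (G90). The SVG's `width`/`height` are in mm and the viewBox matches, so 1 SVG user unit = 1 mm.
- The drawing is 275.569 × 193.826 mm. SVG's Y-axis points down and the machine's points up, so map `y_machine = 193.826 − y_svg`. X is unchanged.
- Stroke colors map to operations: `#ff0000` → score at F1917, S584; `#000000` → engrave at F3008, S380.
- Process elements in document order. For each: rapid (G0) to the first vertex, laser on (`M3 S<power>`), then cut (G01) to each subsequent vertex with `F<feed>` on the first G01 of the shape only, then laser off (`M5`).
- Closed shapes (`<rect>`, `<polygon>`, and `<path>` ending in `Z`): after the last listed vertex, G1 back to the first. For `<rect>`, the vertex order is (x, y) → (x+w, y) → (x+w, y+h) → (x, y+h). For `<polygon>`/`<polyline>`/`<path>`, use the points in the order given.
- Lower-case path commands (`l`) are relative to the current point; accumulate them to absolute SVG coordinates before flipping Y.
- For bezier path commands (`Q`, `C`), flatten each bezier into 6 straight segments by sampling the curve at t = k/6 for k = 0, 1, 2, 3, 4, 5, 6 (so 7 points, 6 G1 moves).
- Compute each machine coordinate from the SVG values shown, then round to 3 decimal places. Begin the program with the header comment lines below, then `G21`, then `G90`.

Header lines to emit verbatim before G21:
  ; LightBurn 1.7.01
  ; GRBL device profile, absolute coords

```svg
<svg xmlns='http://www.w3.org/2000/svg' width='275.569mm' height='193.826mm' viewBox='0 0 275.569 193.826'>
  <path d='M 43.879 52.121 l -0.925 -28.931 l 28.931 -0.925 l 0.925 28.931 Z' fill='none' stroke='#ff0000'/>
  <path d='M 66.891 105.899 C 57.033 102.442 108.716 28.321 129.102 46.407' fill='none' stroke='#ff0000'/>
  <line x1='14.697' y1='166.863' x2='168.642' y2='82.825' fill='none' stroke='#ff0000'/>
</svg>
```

1 u = 1 mm; y_m = 193.826 − y.

[1] `<path>` regular polygon, #ff0000→score S584 F1917: (43.879,141.705) → (42.954,170.636) → (71.885,171.561) → (72.810,142.630) → (43.879,141.705) (closed)

[2] `<path>` cubic bezier, #ff0000→score S584 F1917: (66.891,87.927) → (66.661,94.790) → (74.108,108.906) → (86.655,125.752) → (101.722,140.802) → (116.731,149.532) → (129.102,147.419)

[3] `<line>` line segment, #ff0000→score S584 F1917: (14.697,26.963) → (168.642,111.001)

; LightBurn 1.7.01
; GRBL device profile, absolute coords
G21
G90
G0 X43.879 Y141.705
M3 S584
G01 X42.954 Y170.636 F1917
G01 X71.885 Y171.561
G01 X72.810 Y142.630
G01 X43.879 Y141.705
M5
G0 X66.891 Y87.927
M3 S584
G01 X66.661 Y94.790 F1917
G01 X74.108 Y108.906
G01 X86.655 Y125.752
G01 X101.722 Y140.802
G01 X116.731 Y149.532
G01 X129.102 Y147.419
M5
G0 X14.697 Y26.963
M3 S584
G01 X168.642 Y111.001 F1917
M5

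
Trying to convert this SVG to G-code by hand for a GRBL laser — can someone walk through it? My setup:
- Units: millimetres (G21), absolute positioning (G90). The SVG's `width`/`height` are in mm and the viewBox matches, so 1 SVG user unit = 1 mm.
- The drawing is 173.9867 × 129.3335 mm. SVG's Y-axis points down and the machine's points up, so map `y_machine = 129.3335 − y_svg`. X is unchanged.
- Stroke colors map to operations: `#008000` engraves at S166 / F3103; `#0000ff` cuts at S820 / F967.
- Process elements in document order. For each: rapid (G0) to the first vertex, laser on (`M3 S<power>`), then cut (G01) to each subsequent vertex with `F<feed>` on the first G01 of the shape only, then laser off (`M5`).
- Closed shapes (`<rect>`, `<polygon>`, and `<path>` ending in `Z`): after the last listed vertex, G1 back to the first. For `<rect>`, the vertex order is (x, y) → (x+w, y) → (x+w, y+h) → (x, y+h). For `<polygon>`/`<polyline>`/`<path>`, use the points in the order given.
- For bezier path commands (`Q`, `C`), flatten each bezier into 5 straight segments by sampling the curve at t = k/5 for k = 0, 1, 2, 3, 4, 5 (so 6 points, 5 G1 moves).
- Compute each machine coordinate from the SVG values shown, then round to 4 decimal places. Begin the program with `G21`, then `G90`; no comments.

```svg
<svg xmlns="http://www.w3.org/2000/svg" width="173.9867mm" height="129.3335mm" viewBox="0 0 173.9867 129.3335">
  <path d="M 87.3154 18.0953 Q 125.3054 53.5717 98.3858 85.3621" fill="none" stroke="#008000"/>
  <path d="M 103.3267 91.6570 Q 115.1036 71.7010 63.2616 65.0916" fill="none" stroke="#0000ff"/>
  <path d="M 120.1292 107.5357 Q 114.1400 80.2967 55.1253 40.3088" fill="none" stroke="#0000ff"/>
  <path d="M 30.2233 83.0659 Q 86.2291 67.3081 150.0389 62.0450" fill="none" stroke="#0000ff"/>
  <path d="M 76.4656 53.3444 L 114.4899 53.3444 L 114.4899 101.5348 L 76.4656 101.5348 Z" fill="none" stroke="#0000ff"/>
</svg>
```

Since the viewBox matches the mm dimensions, user units are millimetres directly. The only transform is the Y-flip y_m = 129.3335 − y_svg.

Shape 1 is a quadratic bezier drawn with `<path>`. Its stroke #008000 means engrave at S166, F3103. After flipping Y the toolpath is (87.3154,111.2382) → (99.9150,97.1951) → (107.3219,83.4468) → (109.5359,69.9935) → (106.5573,56.8350) → (98.3858,43.9714).

Shape 2 is a quadratic bezier drawn with `<path>`. Its stroke #0000ff means cut at S820, F967. After flipping Y the toolpath is (103.3267,37.6765) → (105.4927,45.1250) → (102.5692,51.5058) → (94.5562,56.8189) → (81.4536,61.0643) → (63.2616,64.2419).

Shape 3 is a quadratic bezier drawn with `<path>`. Its stroke #0000ff means cut at S820, F967. After flipping Y the toolpath is (120.1292,21.7978) → (115.6125,33.2034) → (106.8538,45.6288) → (93.8530,59.0742) → (76.6102,73.5395) → (55.1253,89.0247).

Shape 4 is a quadratic bezier drawn with `<path>`. Its stroke #0000ff means cut at S820, F967. After flipping Y the toolpath is (30.2233,46.2676) → (52.9378,52.1509) → (76.2766,57.1947) → (100.2397,61.3989) → (124.8271,64.7635) → (150.0389,67.2885).

Shape 5 is a rectangle drawn with `<path>`. Its stroke #0000ff means cut at S820, F967. After flipping Y the toolpath is (76.4656,75.9891) → (114.4899,75.9891) → (114.4899,27.7987) → (76.4656,27.7987) → (76.4656,75.9891), returning to the start.

G21
G90
G0 X87.3154 Y111.2382
M3 S166
G01 X99.9150 Y97.1951 F3103
G01 X107.3219 Y83.4468
G01 X109.5359 Y69.9935
G01 X106.5573 Y56.8350
G01 X98.3858 Y43.9714
M5
G0 X103.3267 Y37.6765
M3 S820
G01 X105.4927 Y45.1250 F967
G01 X102.5692 Y51.5058
G01 X94.5562 Y56.8189
G01 X81.4536 Y61.0643
G01 X63.2616 Y64.2419
M5
G0 X120.1292 Y21.7978
M3 S820
G01 X115.6125 Y33.2034 F967
G01 X106.8538 Y45.6288
G01 X93.8530 Y59.0742
G01 X76.6102 Y73.5395
G01 X55.1253 Y89.0247
M5
G0 X30.2233 Y46.2676
M3 S820
G01 X52.9378 Y52.1509 F967
G01 X76.2766 Y57.1947
G01 X100.2397 Y61.3989
G01 X124.8271 Y64.7635
G01 X150.0389 Y67.2885
M5
G0 X76.4656 Y75.9891
M3 S820
G01 X114.4899 Y75.9891 F967
G01 X114.4899 Y27.7987
G01 X76.4656 Y27.7987
G01 X76.4656 Y75.9891
M5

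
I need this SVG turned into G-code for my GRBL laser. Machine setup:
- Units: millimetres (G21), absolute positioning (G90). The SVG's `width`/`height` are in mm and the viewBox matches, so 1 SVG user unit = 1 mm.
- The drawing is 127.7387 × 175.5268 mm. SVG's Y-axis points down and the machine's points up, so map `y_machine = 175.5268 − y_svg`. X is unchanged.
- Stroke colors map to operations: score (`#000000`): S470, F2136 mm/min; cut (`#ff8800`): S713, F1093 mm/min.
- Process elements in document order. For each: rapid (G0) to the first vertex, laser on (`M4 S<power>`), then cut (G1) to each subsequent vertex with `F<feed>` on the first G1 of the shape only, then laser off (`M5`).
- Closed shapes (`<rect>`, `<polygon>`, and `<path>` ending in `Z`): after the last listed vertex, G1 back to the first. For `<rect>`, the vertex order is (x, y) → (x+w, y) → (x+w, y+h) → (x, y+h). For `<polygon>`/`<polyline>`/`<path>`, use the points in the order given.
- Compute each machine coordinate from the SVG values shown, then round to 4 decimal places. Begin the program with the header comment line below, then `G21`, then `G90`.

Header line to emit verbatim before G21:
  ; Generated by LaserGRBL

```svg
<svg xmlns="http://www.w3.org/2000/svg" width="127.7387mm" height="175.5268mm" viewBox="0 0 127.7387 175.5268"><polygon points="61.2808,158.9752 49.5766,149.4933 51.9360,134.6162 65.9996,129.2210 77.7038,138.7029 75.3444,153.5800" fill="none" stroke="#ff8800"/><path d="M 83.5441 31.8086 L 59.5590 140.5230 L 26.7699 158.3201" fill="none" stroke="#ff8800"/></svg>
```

viewBox `0 0 127.7387 175.5268` with mm width/height → 1 unit = 1 mm. Flip: y_m = 175.5268 − y_svg.

**Shape 1** — `<polygon>` regular polygon, stroke `#ff8800` → cut (S713, F1093). Machine vertices: (61.2808,16.5516) → (49.5766,26.0335) → (51.9360,40.9106) → (65.9996,46.3058) → (77.7038,36.8239) → (75.3444,21.9468) → (61.2808,16.5516). Closed: final G1 returns to the first vertex.

**Shape 2** — `<path>` open polyline, stroke `#ff8800` → cut (S713, F1093). Machine vertices: (83.5441,143.7182) → (59.5590,35.0038) → (26.7699,17.2067). Open path.

; Generated by LaserGRBL
G21
G90
G0 X61.2808 Y16.5516
M4 S713
G1 X49.5766 Y26.0335 F1093
G1 X51.9360 Y40.9106
G1 X65.9996 Y46.3058
G1 X77.7038 Y36.8239
G1 X75.3444 Y21.9468
G1 X61.2808 Y16.5516
M5
G0 X83.5441 Y143.7182
M4 S713
G1 X59.5590 Y35.0038 F1093
G1 X26.7699 Y17.2067
M5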